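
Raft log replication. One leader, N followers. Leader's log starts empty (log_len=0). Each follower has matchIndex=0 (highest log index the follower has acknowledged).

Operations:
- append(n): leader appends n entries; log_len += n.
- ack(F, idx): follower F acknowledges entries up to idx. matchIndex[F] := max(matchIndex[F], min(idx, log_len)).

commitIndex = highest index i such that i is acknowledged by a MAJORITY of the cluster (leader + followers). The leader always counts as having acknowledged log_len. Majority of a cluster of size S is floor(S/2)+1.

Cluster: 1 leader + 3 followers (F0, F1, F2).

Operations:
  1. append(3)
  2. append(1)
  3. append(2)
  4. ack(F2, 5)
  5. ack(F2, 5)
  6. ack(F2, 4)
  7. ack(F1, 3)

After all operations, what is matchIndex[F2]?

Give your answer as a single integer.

Op 1: append 3 -> log_len=3
Op 2: append 1 -> log_len=4
Op 3: append 2 -> log_len=6
Op 4: F2 acks idx 5 -> match: F0=0 F1=0 F2=5; commitIndex=0
Op 5: F2 acks idx 5 -> match: F0=0 F1=0 F2=5; commitIndex=0
Op 6: F2 acks idx 4 -> match: F0=0 F1=0 F2=5; commitIndex=0
Op 7: F1 acks idx 3 -> match: F0=0 F1=3 F2=5; commitIndex=3

Answer: 5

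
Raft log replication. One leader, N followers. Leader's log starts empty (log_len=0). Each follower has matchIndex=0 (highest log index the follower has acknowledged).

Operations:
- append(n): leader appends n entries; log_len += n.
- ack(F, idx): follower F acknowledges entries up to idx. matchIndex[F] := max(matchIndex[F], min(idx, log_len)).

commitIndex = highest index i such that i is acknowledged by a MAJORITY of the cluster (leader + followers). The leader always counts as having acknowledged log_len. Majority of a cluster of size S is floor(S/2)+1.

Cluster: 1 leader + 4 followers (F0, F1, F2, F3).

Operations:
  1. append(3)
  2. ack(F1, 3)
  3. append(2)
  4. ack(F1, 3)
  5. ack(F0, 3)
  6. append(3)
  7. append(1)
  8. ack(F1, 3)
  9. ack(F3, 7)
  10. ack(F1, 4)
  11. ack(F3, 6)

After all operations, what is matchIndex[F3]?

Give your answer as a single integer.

Answer: 7

Derivation:
Op 1: append 3 -> log_len=3
Op 2: F1 acks idx 3 -> match: F0=0 F1=3 F2=0 F3=0; commitIndex=0
Op 3: append 2 -> log_len=5
Op 4: F1 acks idx 3 -> match: F0=0 F1=3 F2=0 F3=0; commitIndex=0
Op 5: F0 acks idx 3 -> match: F0=3 F1=3 F2=0 F3=0; commitIndex=3
Op 6: append 3 -> log_len=8
Op 7: append 1 -> log_len=9
Op 8: F1 acks idx 3 -> match: F0=3 F1=3 F2=0 F3=0; commitIndex=3
Op 9: F3 acks idx 7 -> match: F0=3 F1=3 F2=0 F3=7; commitIndex=3
Op 10: F1 acks idx 4 -> match: F0=3 F1=4 F2=0 F3=7; commitIndex=4
Op 11: F3 acks idx 6 -> match: F0=3 F1=4 F2=0 F3=7; commitIndex=4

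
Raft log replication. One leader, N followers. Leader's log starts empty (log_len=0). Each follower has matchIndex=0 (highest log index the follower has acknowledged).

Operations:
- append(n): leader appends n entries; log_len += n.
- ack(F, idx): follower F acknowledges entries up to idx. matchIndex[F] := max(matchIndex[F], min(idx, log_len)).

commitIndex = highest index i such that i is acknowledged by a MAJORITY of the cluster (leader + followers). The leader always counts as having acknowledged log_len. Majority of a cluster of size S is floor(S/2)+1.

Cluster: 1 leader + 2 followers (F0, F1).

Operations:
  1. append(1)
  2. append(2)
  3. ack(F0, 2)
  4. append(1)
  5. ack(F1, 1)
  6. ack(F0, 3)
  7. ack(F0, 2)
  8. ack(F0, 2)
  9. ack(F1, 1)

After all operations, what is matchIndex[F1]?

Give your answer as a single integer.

Answer: 1

Derivation:
Op 1: append 1 -> log_len=1
Op 2: append 2 -> log_len=3
Op 3: F0 acks idx 2 -> match: F0=2 F1=0; commitIndex=2
Op 4: append 1 -> log_len=4
Op 5: F1 acks idx 1 -> match: F0=2 F1=1; commitIndex=2
Op 6: F0 acks idx 3 -> match: F0=3 F1=1; commitIndex=3
Op 7: F0 acks idx 2 -> match: F0=3 F1=1; commitIndex=3
Op 8: F0 acks idx 2 -> match: F0=3 F1=1; commitIndex=3
Op 9: F1 acks idx 1 -> match: F0=3 F1=1; commitIndex=3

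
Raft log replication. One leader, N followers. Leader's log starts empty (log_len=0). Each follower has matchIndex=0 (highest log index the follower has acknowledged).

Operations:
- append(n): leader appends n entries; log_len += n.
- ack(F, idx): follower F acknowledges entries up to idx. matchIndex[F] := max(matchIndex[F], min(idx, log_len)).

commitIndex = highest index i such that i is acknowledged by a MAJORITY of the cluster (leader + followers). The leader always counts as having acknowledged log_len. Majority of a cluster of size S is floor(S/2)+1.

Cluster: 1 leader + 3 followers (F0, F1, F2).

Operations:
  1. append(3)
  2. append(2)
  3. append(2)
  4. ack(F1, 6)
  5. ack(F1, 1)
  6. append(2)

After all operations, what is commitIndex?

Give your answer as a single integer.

Answer: 0

Derivation:
Op 1: append 3 -> log_len=3
Op 2: append 2 -> log_len=5
Op 3: append 2 -> log_len=7
Op 4: F1 acks idx 6 -> match: F0=0 F1=6 F2=0; commitIndex=0
Op 5: F1 acks idx 1 -> match: F0=0 F1=6 F2=0; commitIndex=0
Op 6: append 2 -> log_len=9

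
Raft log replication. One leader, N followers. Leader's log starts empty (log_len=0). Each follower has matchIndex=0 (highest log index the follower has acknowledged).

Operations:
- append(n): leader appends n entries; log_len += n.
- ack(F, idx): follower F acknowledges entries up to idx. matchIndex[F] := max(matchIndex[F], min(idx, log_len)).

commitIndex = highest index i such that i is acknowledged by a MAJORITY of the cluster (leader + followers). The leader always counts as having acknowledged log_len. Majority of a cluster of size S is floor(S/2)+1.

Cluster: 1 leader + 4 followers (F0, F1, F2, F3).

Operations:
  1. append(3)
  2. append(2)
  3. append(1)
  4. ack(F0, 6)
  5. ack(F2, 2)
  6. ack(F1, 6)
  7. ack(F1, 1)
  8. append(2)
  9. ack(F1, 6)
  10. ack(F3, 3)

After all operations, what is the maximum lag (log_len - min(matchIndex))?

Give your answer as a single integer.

Op 1: append 3 -> log_len=3
Op 2: append 2 -> log_len=5
Op 3: append 1 -> log_len=6
Op 4: F0 acks idx 6 -> match: F0=6 F1=0 F2=0 F3=0; commitIndex=0
Op 5: F2 acks idx 2 -> match: F0=6 F1=0 F2=2 F3=0; commitIndex=2
Op 6: F1 acks idx 6 -> match: F0=6 F1=6 F2=2 F3=0; commitIndex=6
Op 7: F1 acks idx 1 -> match: F0=6 F1=6 F2=2 F3=0; commitIndex=6
Op 8: append 2 -> log_len=8
Op 9: F1 acks idx 6 -> match: F0=6 F1=6 F2=2 F3=0; commitIndex=6
Op 10: F3 acks idx 3 -> match: F0=6 F1=6 F2=2 F3=3; commitIndex=6

Answer: 6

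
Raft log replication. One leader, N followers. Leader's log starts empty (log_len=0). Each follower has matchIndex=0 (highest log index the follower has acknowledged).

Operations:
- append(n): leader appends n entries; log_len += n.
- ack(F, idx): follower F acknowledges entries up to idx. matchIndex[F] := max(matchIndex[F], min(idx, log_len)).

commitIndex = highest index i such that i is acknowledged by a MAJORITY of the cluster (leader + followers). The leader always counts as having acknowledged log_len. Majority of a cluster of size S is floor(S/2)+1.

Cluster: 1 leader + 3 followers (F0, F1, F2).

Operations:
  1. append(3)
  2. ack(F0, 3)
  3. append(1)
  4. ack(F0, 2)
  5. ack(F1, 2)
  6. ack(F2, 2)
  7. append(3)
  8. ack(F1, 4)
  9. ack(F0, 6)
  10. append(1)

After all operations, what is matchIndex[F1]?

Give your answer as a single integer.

Op 1: append 3 -> log_len=3
Op 2: F0 acks idx 3 -> match: F0=3 F1=0 F2=0; commitIndex=0
Op 3: append 1 -> log_len=4
Op 4: F0 acks idx 2 -> match: F0=3 F1=0 F2=0; commitIndex=0
Op 5: F1 acks idx 2 -> match: F0=3 F1=2 F2=0; commitIndex=2
Op 6: F2 acks idx 2 -> match: F0=3 F1=2 F2=2; commitIndex=2
Op 7: append 3 -> log_len=7
Op 8: F1 acks idx 4 -> match: F0=3 F1=4 F2=2; commitIndex=3
Op 9: F0 acks idx 6 -> match: F0=6 F1=4 F2=2; commitIndex=4
Op 10: append 1 -> log_len=8

Answer: 4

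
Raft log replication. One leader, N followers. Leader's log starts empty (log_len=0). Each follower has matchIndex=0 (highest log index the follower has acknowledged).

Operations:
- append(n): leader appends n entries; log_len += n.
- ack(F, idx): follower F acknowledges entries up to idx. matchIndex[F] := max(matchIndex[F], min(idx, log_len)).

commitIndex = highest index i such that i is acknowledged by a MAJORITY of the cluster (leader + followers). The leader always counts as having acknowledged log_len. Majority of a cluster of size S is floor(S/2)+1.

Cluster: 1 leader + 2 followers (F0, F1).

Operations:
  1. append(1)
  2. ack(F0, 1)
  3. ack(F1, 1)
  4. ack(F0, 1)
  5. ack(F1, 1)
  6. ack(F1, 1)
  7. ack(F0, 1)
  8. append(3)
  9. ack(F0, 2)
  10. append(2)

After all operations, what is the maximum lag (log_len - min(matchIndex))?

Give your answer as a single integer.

Answer: 5

Derivation:
Op 1: append 1 -> log_len=1
Op 2: F0 acks idx 1 -> match: F0=1 F1=0; commitIndex=1
Op 3: F1 acks idx 1 -> match: F0=1 F1=1; commitIndex=1
Op 4: F0 acks idx 1 -> match: F0=1 F1=1; commitIndex=1
Op 5: F1 acks idx 1 -> match: F0=1 F1=1; commitIndex=1
Op 6: F1 acks idx 1 -> match: F0=1 F1=1; commitIndex=1
Op 7: F0 acks idx 1 -> match: F0=1 F1=1; commitIndex=1
Op 8: append 3 -> log_len=4
Op 9: F0 acks idx 2 -> match: F0=2 F1=1; commitIndex=2
Op 10: append 2 -> log_len=6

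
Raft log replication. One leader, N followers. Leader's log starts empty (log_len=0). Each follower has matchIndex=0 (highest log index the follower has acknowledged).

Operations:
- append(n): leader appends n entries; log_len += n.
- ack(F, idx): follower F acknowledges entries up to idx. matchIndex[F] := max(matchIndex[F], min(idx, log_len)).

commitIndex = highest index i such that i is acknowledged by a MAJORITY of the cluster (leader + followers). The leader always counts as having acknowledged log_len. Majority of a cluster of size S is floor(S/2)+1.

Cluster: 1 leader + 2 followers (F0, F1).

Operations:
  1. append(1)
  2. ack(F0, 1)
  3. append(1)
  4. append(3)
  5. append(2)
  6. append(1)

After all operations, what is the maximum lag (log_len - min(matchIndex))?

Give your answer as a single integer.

Answer: 8

Derivation:
Op 1: append 1 -> log_len=1
Op 2: F0 acks idx 1 -> match: F0=1 F1=0; commitIndex=1
Op 3: append 1 -> log_len=2
Op 4: append 3 -> log_len=5
Op 5: append 2 -> log_len=7
Op 6: append 1 -> log_len=8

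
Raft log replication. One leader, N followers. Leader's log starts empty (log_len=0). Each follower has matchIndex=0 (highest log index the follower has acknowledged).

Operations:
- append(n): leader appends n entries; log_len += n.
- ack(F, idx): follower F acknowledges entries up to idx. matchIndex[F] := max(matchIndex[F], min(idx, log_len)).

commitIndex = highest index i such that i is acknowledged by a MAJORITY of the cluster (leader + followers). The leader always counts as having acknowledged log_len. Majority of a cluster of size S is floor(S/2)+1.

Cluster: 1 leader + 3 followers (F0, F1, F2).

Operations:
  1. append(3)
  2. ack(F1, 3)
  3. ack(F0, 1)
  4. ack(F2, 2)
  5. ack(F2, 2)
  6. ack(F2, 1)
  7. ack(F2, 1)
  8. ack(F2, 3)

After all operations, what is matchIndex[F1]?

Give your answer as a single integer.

Op 1: append 3 -> log_len=3
Op 2: F1 acks idx 3 -> match: F0=0 F1=3 F2=0; commitIndex=0
Op 3: F0 acks idx 1 -> match: F0=1 F1=3 F2=0; commitIndex=1
Op 4: F2 acks idx 2 -> match: F0=1 F1=3 F2=2; commitIndex=2
Op 5: F2 acks idx 2 -> match: F0=1 F1=3 F2=2; commitIndex=2
Op 6: F2 acks idx 1 -> match: F0=1 F1=3 F2=2; commitIndex=2
Op 7: F2 acks idx 1 -> match: F0=1 F1=3 F2=2; commitIndex=2
Op 8: F2 acks idx 3 -> match: F0=1 F1=3 F2=3; commitIndex=3

Answer: 3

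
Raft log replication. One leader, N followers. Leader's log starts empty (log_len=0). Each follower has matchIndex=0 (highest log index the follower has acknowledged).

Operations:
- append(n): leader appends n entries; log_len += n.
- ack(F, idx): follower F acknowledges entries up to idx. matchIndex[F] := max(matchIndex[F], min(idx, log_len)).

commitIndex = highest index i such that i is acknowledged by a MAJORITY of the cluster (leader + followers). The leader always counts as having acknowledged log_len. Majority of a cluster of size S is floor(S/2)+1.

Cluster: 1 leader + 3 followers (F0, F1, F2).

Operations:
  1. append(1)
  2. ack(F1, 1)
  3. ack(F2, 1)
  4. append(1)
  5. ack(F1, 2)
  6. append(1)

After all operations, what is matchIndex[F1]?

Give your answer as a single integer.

Op 1: append 1 -> log_len=1
Op 2: F1 acks idx 1 -> match: F0=0 F1=1 F2=0; commitIndex=0
Op 3: F2 acks idx 1 -> match: F0=0 F1=1 F2=1; commitIndex=1
Op 4: append 1 -> log_len=2
Op 5: F1 acks idx 2 -> match: F0=0 F1=2 F2=1; commitIndex=1
Op 6: append 1 -> log_len=3

Answer: 2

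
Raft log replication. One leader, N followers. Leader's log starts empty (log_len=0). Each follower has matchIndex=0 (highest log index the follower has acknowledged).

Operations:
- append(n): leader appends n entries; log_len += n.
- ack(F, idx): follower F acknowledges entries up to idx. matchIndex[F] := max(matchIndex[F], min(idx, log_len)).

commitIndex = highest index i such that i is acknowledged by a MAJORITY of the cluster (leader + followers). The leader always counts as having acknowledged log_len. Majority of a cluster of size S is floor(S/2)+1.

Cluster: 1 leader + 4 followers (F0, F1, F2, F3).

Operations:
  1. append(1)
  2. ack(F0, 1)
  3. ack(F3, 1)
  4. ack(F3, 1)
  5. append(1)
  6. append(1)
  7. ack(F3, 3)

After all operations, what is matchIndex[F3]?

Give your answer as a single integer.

Answer: 3

Derivation:
Op 1: append 1 -> log_len=1
Op 2: F0 acks idx 1 -> match: F0=1 F1=0 F2=0 F3=0; commitIndex=0
Op 3: F3 acks idx 1 -> match: F0=1 F1=0 F2=0 F3=1; commitIndex=1
Op 4: F3 acks idx 1 -> match: F0=1 F1=0 F2=0 F3=1; commitIndex=1
Op 5: append 1 -> log_len=2
Op 6: append 1 -> log_len=3
Op 7: F3 acks idx 3 -> match: F0=1 F1=0 F2=0 F3=3; commitIndex=1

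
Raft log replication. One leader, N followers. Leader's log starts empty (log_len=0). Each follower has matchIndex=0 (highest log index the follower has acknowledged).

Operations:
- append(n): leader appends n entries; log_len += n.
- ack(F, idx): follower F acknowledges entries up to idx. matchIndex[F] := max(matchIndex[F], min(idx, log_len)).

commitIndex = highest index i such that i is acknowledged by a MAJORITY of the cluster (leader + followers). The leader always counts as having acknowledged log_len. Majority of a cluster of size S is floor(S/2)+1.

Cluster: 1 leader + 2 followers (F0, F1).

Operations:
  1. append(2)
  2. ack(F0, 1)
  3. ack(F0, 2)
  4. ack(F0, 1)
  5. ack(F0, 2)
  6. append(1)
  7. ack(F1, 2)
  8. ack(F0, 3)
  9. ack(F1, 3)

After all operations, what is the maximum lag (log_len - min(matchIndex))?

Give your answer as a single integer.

Answer: 0

Derivation:
Op 1: append 2 -> log_len=2
Op 2: F0 acks idx 1 -> match: F0=1 F1=0; commitIndex=1
Op 3: F0 acks idx 2 -> match: F0=2 F1=0; commitIndex=2
Op 4: F0 acks idx 1 -> match: F0=2 F1=0; commitIndex=2
Op 5: F0 acks idx 2 -> match: F0=2 F1=0; commitIndex=2
Op 6: append 1 -> log_len=3
Op 7: F1 acks idx 2 -> match: F0=2 F1=2; commitIndex=2
Op 8: F0 acks idx 3 -> match: F0=3 F1=2; commitIndex=3
Op 9: F1 acks idx 3 -> match: F0=3 F1=3; commitIndex=3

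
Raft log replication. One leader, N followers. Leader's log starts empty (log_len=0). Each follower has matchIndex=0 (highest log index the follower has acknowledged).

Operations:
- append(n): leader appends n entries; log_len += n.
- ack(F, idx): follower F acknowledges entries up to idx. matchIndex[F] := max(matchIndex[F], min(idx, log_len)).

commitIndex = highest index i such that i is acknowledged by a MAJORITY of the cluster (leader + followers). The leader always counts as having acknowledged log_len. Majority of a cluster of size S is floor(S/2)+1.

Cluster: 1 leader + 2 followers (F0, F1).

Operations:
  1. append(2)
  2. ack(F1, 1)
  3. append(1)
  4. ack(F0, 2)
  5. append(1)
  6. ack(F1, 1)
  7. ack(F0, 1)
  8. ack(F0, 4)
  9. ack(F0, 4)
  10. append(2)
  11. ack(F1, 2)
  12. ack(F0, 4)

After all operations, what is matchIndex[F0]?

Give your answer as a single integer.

Answer: 4

Derivation:
Op 1: append 2 -> log_len=2
Op 2: F1 acks idx 1 -> match: F0=0 F1=1; commitIndex=1
Op 3: append 1 -> log_len=3
Op 4: F0 acks idx 2 -> match: F0=2 F1=1; commitIndex=2
Op 5: append 1 -> log_len=4
Op 6: F1 acks idx 1 -> match: F0=2 F1=1; commitIndex=2
Op 7: F0 acks idx 1 -> match: F0=2 F1=1; commitIndex=2
Op 8: F0 acks idx 4 -> match: F0=4 F1=1; commitIndex=4
Op 9: F0 acks idx 4 -> match: F0=4 F1=1; commitIndex=4
Op 10: append 2 -> log_len=6
Op 11: F1 acks idx 2 -> match: F0=4 F1=2; commitIndex=4
Op 12: F0 acks idx 4 -> match: F0=4 F1=2; commitIndex=4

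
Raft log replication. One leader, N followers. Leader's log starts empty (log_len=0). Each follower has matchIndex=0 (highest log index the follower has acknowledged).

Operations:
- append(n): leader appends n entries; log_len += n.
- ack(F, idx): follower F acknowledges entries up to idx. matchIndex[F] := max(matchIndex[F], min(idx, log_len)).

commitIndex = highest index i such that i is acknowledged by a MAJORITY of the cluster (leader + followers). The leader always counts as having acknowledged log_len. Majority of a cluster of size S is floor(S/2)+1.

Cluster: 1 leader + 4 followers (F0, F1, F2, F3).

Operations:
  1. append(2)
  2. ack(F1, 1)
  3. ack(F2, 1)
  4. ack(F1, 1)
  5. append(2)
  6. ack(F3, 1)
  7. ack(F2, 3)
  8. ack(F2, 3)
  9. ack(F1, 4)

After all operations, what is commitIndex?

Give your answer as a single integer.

Op 1: append 2 -> log_len=2
Op 2: F1 acks idx 1 -> match: F0=0 F1=1 F2=0 F3=0; commitIndex=0
Op 3: F2 acks idx 1 -> match: F0=0 F1=1 F2=1 F3=0; commitIndex=1
Op 4: F1 acks idx 1 -> match: F0=0 F1=1 F2=1 F3=0; commitIndex=1
Op 5: append 2 -> log_len=4
Op 6: F3 acks idx 1 -> match: F0=0 F1=1 F2=1 F3=1; commitIndex=1
Op 7: F2 acks idx 3 -> match: F0=0 F1=1 F2=3 F3=1; commitIndex=1
Op 8: F2 acks idx 3 -> match: F0=0 F1=1 F2=3 F3=1; commitIndex=1
Op 9: F1 acks idx 4 -> match: F0=0 F1=4 F2=3 F3=1; commitIndex=3

Answer: 3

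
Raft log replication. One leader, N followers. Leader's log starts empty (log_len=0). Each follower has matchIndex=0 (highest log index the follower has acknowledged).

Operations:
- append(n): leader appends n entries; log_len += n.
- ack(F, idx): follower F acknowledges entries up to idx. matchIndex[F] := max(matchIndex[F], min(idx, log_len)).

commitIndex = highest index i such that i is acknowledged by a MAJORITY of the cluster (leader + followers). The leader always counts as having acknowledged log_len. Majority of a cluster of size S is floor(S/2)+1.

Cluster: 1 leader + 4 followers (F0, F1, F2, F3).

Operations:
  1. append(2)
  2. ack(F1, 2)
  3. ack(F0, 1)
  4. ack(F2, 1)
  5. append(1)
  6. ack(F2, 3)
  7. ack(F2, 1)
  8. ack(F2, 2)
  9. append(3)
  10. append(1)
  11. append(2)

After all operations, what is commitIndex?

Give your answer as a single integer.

Op 1: append 2 -> log_len=2
Op 2: F1 acks idx 2 -> match: F0=0 F1=2 F2=0 F3=0; commitIndex=0
Op 3: F0 acks idx 1 -> match: F0=1 F1=2 F2=0 F3=0; commitIndex=1
Op 4: F2 acks idx 1 -> match: F0=1 F1=2 F2=1 F3=0; commitIndex=1
Op 5: append 1 -> log_len=3
Op 6: F2 acks idx 3 -> match: F0=1 F1=2 F2=3 F3=0; commitIndex=2
Op 7: F2 acks idx 1 -> match: F0=1 F1=2 F2=3 F3=0; commitIndex=2
Op 8: F2 acks idx 2 -> match: F0=1 F1=2 F2=3 F3=0; commitIndex=2
Op 9: append 3 -> log_len=6
Op 10: append 1 -> log_len=7
Op 11: append 2 -> log_len=9

Answer: 2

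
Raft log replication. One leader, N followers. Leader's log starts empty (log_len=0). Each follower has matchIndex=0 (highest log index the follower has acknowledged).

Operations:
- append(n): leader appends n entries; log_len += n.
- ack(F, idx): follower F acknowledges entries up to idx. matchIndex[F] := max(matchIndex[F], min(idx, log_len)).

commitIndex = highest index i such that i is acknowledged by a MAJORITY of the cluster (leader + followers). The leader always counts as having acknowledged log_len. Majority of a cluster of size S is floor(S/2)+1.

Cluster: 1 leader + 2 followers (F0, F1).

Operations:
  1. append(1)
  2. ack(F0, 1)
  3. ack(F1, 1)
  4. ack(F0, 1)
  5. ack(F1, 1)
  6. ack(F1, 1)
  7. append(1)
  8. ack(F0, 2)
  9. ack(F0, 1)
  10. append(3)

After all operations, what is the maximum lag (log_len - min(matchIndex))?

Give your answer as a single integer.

Answer: 4

Derivation:
Op 1: append 1 -> log_len=1
Op 2: F0 acks idx 1 -> match: F0=1 F1=0; commitIndex=1
Op 3: F1 acks idx 1 -> match: F0=1 F1=1; commitIndex=1
Op 4: F0 acks idx 1 -> match: F0=1 F1=1; commitIndex=1
Op 5: F1 acks idx 1 -> match: F0=1 F1=1; commitIndex=1
Op 6: F1 acks idx 1 -> match: F0=1 F1=1; commitIndex=1
Op 7: append 1 -> log_len=2
Op 8: F0 acks idx 2 -> match: F0=2 F1=1; commitIndex=2
Op 9: F0 acks idx 1 -> match: F0=2 F1=1; commitIndex=2
Op 10: append 3 -> log_len=5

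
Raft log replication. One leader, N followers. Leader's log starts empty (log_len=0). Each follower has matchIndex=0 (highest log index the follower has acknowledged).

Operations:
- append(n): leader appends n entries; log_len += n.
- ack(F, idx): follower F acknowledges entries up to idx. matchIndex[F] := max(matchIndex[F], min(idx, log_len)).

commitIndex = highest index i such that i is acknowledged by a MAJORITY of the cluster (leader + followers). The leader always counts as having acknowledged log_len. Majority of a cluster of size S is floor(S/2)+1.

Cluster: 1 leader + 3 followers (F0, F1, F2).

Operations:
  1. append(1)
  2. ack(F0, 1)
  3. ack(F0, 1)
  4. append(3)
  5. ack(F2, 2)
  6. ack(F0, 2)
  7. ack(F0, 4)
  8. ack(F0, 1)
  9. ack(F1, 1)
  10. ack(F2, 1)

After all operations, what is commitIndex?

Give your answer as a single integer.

Op 1: append 1 -> log_len=1
Op 2: F0 acks idx 1 -> match: F0=1 F1=0 F2=0; commitIndex=0
Op 3: F0 acks idx 1 -> match: F0=1 F1=0 F2=0; commitIndex=0
Op 4: append 3 -> log_len=4
Op 5: F2 acks idx 2 -> match: F0=1 F1=0 F2=2; commitIndex=1
Op 6: F0 acks idx 2 -> match: F0=2 F1=0 F2=2; commitIndex=2
Op 7: F0 acks idx 4 -> match: F0=4 F1=0 F2=2; commitIndex=2
Op 8: F0 acks idx 1 -> match: F0=4 F1=0 F2=2; commitIndex=2
Op 9: F1 acks idx 1 -> match: F0=4 F1=1 F2=2; commitIndex=2
Op 10: F2 acks idx 1 -> match: F0=4 F1=1 F2=2; commitIndex=2

Answer: 2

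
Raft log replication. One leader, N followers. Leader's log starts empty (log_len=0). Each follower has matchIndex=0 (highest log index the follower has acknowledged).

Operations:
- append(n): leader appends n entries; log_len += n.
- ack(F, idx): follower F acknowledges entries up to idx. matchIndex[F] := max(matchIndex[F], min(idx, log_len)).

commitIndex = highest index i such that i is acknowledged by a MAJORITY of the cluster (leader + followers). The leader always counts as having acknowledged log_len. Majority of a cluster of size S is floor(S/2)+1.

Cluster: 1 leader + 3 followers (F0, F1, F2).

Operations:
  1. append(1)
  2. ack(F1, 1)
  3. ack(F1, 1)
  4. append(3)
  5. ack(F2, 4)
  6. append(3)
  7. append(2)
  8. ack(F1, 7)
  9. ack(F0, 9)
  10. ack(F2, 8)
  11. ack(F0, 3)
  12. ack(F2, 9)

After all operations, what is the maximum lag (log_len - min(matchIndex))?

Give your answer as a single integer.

Op 1: append 1 -> log_len=1
Op 2: F1 acks idx 1 -> match: F0=0 F1=1 F2=0; commitIndex=0
Op 3: F1 acks idx 1 -> match: F0=0 F1=1 F2=0; commitIndex=0
Op 4: append 3 -> log_len=4
Op 5: F2 acks idx 4 -> match: F0=0 F1=1 F2=4; commitIndex=1
Op 6: append 3 -> log_len=7
Op 7: append 2 -> log_len=9
Op 8: F1 acks idx 7 -> match: F0=0 F1=7 F2=4; commitIndex=4
Op 9: F0 acks idx 9 -> match: F0=9 F1=7 F2=4; commitIndex=7
Op 10: F2 acks idx 8 -> match: F0=9 F1=7 F2=8; commitIndex=8
Op 11: F0 acks idx 3 -> match: F0=9 F1=7 F2=8; commitIndex=8
Op 12: F2 acks idx 9 -> match: F0=9 F1=7 F2=9; commitIndex=9

Answer: 2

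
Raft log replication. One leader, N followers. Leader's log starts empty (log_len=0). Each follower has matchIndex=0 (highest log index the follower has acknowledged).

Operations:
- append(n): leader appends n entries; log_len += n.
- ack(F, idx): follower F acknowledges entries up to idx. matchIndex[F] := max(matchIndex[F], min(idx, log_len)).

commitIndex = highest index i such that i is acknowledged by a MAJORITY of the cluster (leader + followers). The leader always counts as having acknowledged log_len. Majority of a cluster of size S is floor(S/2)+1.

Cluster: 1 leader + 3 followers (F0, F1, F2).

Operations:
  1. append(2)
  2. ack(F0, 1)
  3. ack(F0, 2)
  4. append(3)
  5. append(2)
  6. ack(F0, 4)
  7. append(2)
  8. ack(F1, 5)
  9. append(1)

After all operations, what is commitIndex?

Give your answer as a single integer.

Answer: 4

Derivation:
Op 1: append 2 -> log_len=2
Op 2: F0 acks idx 1 -> match: F0=1 F1=0 F2=0; commitIndex=0
Op 3: F0 acks idx 2 -> match: F0=2 F1=0 F2=0; commitIndex=0
Op 4: append 3 -> log_len=5
Op 5: append 2 -> log_len=7
Op 6: F0 acks idx 4 -> match: F0=4 F1=0 F2=0; commitIndex=0
Op 7: append 2 -> log_len=9
Op 8: F1 acks idx 5 -> match: F0=4 F1=5 F2=0; commitIndex=4
Op 9: append 1 -> log_len=10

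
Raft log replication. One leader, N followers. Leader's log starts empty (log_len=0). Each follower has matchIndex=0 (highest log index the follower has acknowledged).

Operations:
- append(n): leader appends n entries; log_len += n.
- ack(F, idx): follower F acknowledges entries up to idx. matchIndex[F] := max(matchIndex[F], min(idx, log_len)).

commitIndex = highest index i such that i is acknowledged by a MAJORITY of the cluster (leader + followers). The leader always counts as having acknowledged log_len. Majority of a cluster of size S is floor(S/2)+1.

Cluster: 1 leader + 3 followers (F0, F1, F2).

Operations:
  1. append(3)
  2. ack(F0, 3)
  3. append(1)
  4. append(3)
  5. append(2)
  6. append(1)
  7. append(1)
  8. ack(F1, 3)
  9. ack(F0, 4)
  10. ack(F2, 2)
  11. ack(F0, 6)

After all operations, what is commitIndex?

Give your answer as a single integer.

Op 1: append 3 -> log_len=3
Op 2: F0 acks idx 3 -> match: F0=3 F1=0 F2=0; commitIndex=0
Op 3: append 1 -> log_len=4
Op 4: append 3 -> log_len=7
Op 5: append 2 -> log_len=9
Op 6: append 1 -> log_len=10
Op 7: append 1 -> log_len=11
Op 8: F1 acks idx 3 -> match: F0=3 F1=3 F2=0; commitIndex=3
Op 9: F0 acks idx 4 -> match: F0=4 F1=3 F2=0; commitIndex=3
Op 10: F2 acks idx 2 -> match: F0=4 F1=3 F2=2; commitIndex=3
Op 11: F0 acks idx 6 -> match: F0=6 F1=3 F2=2; commitIndex=3

Answer: 3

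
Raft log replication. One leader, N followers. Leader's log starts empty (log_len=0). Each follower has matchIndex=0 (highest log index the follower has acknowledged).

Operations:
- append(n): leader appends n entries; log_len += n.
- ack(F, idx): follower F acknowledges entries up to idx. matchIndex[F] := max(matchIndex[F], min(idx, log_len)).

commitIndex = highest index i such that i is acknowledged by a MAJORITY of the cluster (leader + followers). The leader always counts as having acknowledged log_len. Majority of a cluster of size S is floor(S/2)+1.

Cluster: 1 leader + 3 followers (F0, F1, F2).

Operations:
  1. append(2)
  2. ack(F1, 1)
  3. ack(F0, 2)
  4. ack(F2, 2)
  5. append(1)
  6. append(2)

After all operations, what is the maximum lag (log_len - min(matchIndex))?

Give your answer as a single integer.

Answer: 4

Derivation:
Op 1: append 2 -> log_len=2
Op 2: F1 acks idx 1 -> match: F0=0 F1=1 F2=0; commitIndex=0
Op 3: F0 acks idx 2 -> match: F0=2 F1=1 F2=0; commitIndex=1
Op 4: F2 acks idx 2 -> match: F0=2 F1=1 F2=2; commitIndex=2
Op 5: append 1 -> log_len=3
Op 6: append 2 -> log_len=5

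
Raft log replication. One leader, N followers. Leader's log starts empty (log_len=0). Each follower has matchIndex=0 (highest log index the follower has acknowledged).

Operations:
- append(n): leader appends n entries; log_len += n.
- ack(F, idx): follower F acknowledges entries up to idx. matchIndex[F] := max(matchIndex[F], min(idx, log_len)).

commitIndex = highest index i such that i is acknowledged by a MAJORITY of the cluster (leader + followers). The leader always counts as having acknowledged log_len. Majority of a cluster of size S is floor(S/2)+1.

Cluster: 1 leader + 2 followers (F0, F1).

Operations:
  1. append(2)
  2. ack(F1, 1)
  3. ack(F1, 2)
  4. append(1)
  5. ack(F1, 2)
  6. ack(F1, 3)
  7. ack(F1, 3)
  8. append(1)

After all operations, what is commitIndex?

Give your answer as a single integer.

Answer: 3

Derivation:
Op 1: append 2 -> log_len=2
Op 2: F1 acks idx 1 -> match: F0=0 F1=1; commitIndex=1
Op 3: F1 acks idx 2 -> match: F0=0 F1=2; commitIndex=2
Op 4: append 1 -> log_len=3
Op 5: F1 acks idx 2 -> match: F0=0 F1=2; commitIndex=2
Op 6: F1 acks idx 3 -> match: F0=0 F1=3; commitIndex=3
Op 7: F1 acks idx 3 -> match: F0=0 F1=3; commitIndex=3
Op 8: append 1 -> log_len=4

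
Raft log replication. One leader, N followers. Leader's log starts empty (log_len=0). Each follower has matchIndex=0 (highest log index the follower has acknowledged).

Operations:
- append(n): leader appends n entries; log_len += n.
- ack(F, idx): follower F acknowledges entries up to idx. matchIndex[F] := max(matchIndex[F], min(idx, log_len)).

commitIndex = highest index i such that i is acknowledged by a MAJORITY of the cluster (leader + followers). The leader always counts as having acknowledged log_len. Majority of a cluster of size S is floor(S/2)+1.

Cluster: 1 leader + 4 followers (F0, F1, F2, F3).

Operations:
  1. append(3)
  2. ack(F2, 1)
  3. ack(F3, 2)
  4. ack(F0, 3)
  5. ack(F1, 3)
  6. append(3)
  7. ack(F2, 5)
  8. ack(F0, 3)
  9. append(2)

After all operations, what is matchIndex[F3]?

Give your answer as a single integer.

Answer: 2

Derivation:
Op 1: append 3 -> log_len=3
Op 2: F2 acks idx 1 -> match: F0=0 F1=0 F2=1 F3=0; commitIndex=0
Op 3: F3 acks idx 2 -> match: F0=0 F1=0 F2=1 F3=2; commitIndex=1
Op 4: F0 acks idx 3 -> match: F0=3 F1=0 F2=1 F3=2; commitIndex=2
Op 5: F1 acks idx 3 -> match: F0=3 F1=3 F2=1 F3=2; commitIndex=3
Op 6: append 3 -> log_len=6
Op 7: F2 acks idx 5 -> match: F0=3 F1=3 F2=5 F3=2; commitIndex=3
Op 8: F0 acks idx 3 -> match: F0=3 F1=3 F2=5 F3=2; commitIndex=3
Op 9: append 2 -> log_len=8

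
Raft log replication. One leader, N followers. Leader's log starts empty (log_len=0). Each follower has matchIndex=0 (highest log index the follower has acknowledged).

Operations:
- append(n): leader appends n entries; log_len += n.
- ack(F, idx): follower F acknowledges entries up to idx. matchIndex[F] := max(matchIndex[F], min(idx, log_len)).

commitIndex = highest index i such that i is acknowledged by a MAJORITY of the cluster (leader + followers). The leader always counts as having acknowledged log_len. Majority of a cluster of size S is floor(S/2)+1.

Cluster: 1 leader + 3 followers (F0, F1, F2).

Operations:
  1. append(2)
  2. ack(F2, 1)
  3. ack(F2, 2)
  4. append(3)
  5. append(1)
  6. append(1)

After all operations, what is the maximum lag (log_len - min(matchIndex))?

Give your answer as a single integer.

Answer: 7

Derivation:
Op 1: append 2 -> log_len=2
Op 2: F2 acks idx 1 -> match: F0=0 F1=0 F2=1; commitIndex=0
Op 3: F2 acks idx 2 -> match: F0=0 F1=0 F2=2; commitIndex=0
Op 4: append 3 -> log_len=5
Op 5: append 1 -> log_len=6
Op 6: append 1 -> log_len=7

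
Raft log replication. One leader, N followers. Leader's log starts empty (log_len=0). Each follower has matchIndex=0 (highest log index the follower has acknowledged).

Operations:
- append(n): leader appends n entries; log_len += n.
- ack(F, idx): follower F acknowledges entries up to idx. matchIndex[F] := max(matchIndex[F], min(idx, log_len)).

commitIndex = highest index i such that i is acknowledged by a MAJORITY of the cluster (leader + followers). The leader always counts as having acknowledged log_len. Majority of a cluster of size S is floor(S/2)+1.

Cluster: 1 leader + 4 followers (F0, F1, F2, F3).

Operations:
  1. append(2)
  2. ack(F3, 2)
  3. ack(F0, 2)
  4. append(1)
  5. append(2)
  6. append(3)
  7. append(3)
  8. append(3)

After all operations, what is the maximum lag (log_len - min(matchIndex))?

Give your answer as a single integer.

Answer: 14

Derivation:
Op 1: append 2 -> log_len=2
Op 2: F3 acks idx 2 -> match: F0=0 F1=0 F2=0 F3=2; commitIndex=0
Op 3: F0 acks idx 2 -> match: F0=2 F1=0 F2=0 F3=2; commitIndex=2
Op 4: append 1 -> log_len=3
Op 5: append 2 -> log_len=5
Op 6: append 3 -> log_len=8
Op 7: append 3 -> log_len=11
Op 8: append 3 -> log_len=14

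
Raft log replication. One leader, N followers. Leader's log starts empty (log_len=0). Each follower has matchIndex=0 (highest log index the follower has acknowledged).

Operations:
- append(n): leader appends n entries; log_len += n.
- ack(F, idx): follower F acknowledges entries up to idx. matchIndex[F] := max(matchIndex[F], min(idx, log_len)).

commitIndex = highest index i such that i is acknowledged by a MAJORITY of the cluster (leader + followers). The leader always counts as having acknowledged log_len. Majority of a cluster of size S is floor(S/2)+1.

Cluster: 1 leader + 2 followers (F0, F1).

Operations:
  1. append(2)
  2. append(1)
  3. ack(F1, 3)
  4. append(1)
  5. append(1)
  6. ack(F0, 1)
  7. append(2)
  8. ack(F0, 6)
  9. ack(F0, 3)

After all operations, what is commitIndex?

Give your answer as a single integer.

Answer: 6

Derivation:
Op 1: append 2 -> log_len=2
Op 2: append 1 -> log_len=3
Op 3: F1 acks idx 3 -> match: F0=0 F1=3; commitIndex=3
Op 4: append 1 -> log_len=4
Op 5: append 1 -> log_len=5
Op 6: F0 acks idx 1 -> match: F0=1 F1=3; commitIndex=3
Op 7: append 2 -> log_len=7
Op 8: F0 acks idx 6 -> match: F0=6 F1=3; commitIndex=6
Op 9: F0 acks idx 3 -> match: F0=6 F1=3; commitIndex=6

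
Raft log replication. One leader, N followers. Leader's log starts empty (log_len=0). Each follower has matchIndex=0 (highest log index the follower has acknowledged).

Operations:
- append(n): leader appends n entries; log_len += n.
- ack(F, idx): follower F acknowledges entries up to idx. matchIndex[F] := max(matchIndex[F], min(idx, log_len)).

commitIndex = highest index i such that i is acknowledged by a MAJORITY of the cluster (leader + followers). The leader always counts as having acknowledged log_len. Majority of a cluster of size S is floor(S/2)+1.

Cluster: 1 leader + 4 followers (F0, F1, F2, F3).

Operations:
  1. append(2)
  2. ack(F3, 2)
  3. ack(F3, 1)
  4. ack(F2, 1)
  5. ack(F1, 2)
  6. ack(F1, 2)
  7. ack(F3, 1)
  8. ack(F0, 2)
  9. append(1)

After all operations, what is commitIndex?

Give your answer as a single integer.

Answer: 2

Derivation:
Op 1: append 2 -> log_len=2
Op 2: F3 acks idx 2 -> match: F0=0 F1=0 F2=0 F3=2; commitIndex=0
Op 3: F3 acks idx 1 -> match: F0=0 F1=0 F2=0 F3=2; commitIndex=0
Op 4: F2 acks idx 1 -> match: F0=0 F1=0 F2=1 F3=2; commitIndex=1
Op 5: F1 acks idx 2 -> match: F0=0 F1=2 F2=1 F3=2; commitIndex=2
Op 6: F1 acks idx 2 -> match: F0=0 F1=2 F2=1 F3=2; commitIndex=2
Op 7: F3 acks idx 1 -> match: F0=0 F1=2 F2=1 F3=2; commitIndex=2
Op 8: F0 acks idx 2 -> match: F0=2 F1=2 F2=1 F3=2; commitIndex=2
Op 9: append 1 -> log_len=3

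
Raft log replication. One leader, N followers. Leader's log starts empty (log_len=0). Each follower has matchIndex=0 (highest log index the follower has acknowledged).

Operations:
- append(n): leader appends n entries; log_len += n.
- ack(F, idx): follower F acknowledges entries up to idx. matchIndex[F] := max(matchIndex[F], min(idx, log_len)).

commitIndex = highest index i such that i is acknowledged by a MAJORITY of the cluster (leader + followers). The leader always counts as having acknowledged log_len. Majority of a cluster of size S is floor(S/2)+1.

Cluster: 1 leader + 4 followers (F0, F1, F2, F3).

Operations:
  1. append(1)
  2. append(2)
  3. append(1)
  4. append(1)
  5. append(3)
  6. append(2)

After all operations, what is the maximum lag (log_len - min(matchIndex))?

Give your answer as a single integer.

Answer: 10

Derivation:
Op 1: append 1 -> log_len=1
Op 2: append 2 -> log_len=3
Op 3: append 1 -> log_len=4
Op 4: append 1 -> log_len=5
Op 5: append 3 -> log_len=8
Op 6: append 2 -> log_len=10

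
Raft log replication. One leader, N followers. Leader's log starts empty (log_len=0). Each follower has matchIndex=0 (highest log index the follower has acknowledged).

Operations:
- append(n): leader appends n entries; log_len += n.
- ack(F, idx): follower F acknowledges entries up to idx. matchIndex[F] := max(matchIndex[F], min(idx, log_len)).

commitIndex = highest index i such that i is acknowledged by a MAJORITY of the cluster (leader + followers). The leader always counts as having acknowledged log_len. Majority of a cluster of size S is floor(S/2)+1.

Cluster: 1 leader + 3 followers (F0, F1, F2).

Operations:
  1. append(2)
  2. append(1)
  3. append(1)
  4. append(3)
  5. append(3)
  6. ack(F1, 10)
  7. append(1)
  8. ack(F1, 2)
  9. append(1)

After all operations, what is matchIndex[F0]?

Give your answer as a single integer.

Answer: 0

Derivation:
Op 1: append 2 -> log_len=2
Op 2: append 1 -> log_len=3
Op 3: append 1 -> log_len=4
Op 4: append 3 -> log_len=7
Op 5: append 3 -> log_len=10
Op 6: F1 acks idx 10 -> match: F0=0 F1=10 F2=0; commitIndex=0
Op 7: append 1 -> log_len=11
Op 8: F1 acks idx 2 -> match: F0=0 F1=10 F2=0; commitIndex=0
Op 9: append 1 -> log_len=12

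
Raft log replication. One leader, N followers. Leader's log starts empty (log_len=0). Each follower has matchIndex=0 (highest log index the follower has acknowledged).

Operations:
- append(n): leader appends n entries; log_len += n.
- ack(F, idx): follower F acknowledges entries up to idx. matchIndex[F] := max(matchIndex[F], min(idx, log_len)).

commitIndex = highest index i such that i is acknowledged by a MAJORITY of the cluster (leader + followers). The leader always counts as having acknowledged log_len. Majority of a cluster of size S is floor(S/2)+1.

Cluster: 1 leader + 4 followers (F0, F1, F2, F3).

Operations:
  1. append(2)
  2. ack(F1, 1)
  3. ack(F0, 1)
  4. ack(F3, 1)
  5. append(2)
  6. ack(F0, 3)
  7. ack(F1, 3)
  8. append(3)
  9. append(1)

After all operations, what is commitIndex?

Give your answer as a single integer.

Op 1: append 2 -> log_len=2
Op 2: F1 acks idx 1 -> match: F0=0 F1=1 F2=0 F3=0; commitIndex=0
Op 3: F0 acks idx 1 -> match: F0=1 F1=1 F2=0 F3=0; commitIndex=1
Op 4: F3 acks idx 1 -> match: F0=1 F1=1 F2=0 F3=1; commitIndex=1
Op 5: append 2 -> log_len=4
Op 6: F0 acks idx 3 -> match: F0=3 F1=1 F2=0 F3=1; commitIndex=1
Op 7: F1 acks idx 3 -> match: F0=3 F1=3 F2=0 F3=1; commitIndex=3
Op 8: append 3 -> log_len=7
Op 9: append 1 -> log_len=8

Answer: 3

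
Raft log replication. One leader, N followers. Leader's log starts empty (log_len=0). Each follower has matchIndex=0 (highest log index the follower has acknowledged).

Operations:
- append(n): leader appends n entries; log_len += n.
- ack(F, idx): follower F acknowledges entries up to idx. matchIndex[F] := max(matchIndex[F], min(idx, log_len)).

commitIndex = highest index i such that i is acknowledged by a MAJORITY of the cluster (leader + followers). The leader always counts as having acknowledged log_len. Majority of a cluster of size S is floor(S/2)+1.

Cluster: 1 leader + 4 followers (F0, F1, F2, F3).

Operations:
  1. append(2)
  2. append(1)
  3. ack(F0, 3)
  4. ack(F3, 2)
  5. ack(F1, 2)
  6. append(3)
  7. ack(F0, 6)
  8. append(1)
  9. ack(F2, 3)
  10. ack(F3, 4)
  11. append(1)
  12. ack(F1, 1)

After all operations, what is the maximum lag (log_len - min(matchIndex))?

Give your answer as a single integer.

Op 1: append 2 -> log_len=2
Op 2: append 1 -> log_len=3
Op 3: F0 acks idx 3 -> match: F0=3 F1=0 F2=0 F3=0; commitIndex=0
Op 4: F3 acks idx 2 -> match: F0=3 F1=0 F2=0 F3=2; commitIndex=2
Op 5: F1 acks idx 2 -> match: F0=3 F1=2 F2=0 F3=2; commitIndex=2
Op 6: append 3 -> log_len=6
Op 7: F0 acks idx 6 -> match: F0=6 F1=2 F2=0 F3=2; commitIndex=2
Op 8: append 1 -> log_len=7
Op 9: F2 acks idx 3 -> match: F0=6 F1=2 F2=3 F3=2; commitIndex=3
Op 10: F3 acks idx 4 -> match: F0=6 F1=2 F2=3 F3=4; commitIndex=4
Op 11: append 1 -> log_len=8
Op 12: F1 acks idx 1 -> match: F0=6 F1=2 F2=3 F3=4; commitIndex=4

Answer: 6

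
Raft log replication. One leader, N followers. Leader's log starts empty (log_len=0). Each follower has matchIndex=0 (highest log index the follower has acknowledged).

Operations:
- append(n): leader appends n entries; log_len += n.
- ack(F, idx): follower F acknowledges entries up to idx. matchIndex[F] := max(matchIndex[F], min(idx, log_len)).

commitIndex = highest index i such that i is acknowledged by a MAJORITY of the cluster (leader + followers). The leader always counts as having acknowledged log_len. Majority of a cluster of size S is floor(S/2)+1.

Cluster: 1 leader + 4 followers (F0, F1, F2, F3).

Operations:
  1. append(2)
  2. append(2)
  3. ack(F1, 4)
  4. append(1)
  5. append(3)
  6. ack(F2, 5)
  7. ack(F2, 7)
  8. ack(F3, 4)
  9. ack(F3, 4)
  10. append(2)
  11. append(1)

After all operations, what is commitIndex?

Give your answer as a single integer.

Op 1: append 2 -> log_len=2
Op 2: append 2 -> log_len=4
Op 3: F1 acks idx 4 -> match: F0=0 F1=4 F2=0 F3=0; commitIndex=0
Op 4: append 1 -> log_len=5
Op 5: append 3 -> log_len=8
Op 6: F2 acks idx 5 -> match: F0=0 F1=4 F2=5 F3=0; commitIndex=4
Op 7: F2 acks idx 7 -> match: F0=0 F1=4 F2=7 F3=0; commitIndex=4
Op 8: F3 acks idx 4 -> match: F0=0 F1=4 F2=7 F3=4; commitIndex=4
Op 9: F3 acks idx 4 -> match: F0=0 F1=4 F2=7 F3=4; commitIndex=4
Op 10: append 2 -> log_len=10
Op 11: append 1 -> log_len=11

Answer: 4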